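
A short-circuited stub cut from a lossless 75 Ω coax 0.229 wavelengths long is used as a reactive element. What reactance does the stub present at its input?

X_in ≈ 565 Ω (inductive)

βl = 2π × 0.229 = 82.4°
tan(βl) = 7.53
For a short-circuited stub, Z_in = jZ_0·tan(βl)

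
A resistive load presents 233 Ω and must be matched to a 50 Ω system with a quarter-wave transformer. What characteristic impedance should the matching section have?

Z_qwt ≈ 108 Ω

Z_qwt = √(Z_0·R_L) = √(50 × 233) = √11650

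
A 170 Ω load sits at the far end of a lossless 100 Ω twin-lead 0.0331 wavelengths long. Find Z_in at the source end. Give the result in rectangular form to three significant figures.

Z_in ≈ 157 − j35.3 Ω

βl = 2π × 0.0331 = 11.9°
tan(βl) = tan(11.9°) = 0.211
Z_in = Z_0·(Z_L + jZ_0·tanβl)/(Z_0 + jZ_L·tanβl)
     = 100·(170 + j21.1)/(100 + j35.9)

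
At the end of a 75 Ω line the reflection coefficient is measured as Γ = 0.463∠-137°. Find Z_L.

Z_L = Z_0·(1 + Γ)/(1 − Γ) = 75·(0.661 − j0.316)/(1.34 + j0.316)

Z_L ≈ 31.1 − j25 Ω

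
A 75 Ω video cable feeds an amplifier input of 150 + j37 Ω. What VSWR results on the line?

VSWR ≈ 2.16

Γ = (Z_L − Z_0)/(Z_L + Z_0) = (75 + j37)/(225 + j37)
|Γ| = 83.6/228 = 0.367
VSWR = (1 + |Γ|)/(1 − |Γ|) = 1.37/0.633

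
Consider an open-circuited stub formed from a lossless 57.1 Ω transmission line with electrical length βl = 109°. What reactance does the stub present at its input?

tan(βl) = -2.9
For an open-circuited stub, Z_in = −jZ_0·cot(βl) = −jZ_0/tan(βl)

X_in ≈ 19.7 Ω (inductive)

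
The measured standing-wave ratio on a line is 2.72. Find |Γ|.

|Γ| ≈ 0.462

|Γ| = (S − 1)/(S + 1) = (2.72 − 1)/(2.72 + 1) = 1.72/3.72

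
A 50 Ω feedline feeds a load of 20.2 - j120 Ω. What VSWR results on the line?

VSWR ≈ 17.1

Γ = (Z_L − Z_0)/(Z_L + Z_0) = (-29.8 − j120)/(70.2 − j120)
|Γ| = 124/139 = 0.889
VSWR = (1 + |Γ|)/(1 − |Γ|) = 1.89/0.111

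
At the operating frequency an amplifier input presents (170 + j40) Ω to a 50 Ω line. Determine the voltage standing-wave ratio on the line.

Γ = (Z_L − Z_0)/(Z_L + Z_0) = (120 + j40)/(220 + j40)
|Γ| = 126/224 = 0.566
VSWR = (1 + |Γ|)/(1 − |Γ|) = 1.57/0.434

VSWR ≈ 3.6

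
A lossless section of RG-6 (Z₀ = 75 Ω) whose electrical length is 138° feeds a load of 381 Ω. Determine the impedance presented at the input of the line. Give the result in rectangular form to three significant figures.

Z_in ≈ 31.5 + j76.4 Ω

tan(βl) = tan(138°) = -0.9
Z_in = Z_0·(Z_L + jZ_0·tanβl)/(Z_0 + jZ_L·tanβl)
     = 75·(381 − j67.5)/(75 − j343)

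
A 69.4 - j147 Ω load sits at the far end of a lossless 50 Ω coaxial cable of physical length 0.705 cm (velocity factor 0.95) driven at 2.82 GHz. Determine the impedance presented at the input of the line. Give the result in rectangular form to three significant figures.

λ = v/f = 0.95·c / 2.82 GHz = 0.101 m
βl = 2π·l/λ = 2π × 0.0698 = 25.1°
tan(βl) = tan(25.1°) = 0.469
Z_in = Z_0·(Z_L + jZ_0·tanβl)/(Z_0 + jZ_L·tanβl)
     = 50·(69.4 − j124)/(119 + j32.5)

Z_in ≈ 13.9 − j55.8 Ω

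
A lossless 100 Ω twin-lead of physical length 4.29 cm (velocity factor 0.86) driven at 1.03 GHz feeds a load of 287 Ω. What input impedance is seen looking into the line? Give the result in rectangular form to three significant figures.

Z_in ≈ 43.4 − j45.8 Ω

λ = v/f = 0.86·c / 1.03 GHz = 0.25 m
βl = 2π·l/λ = 2π × 0.171 = 61.7°
tan(βl) = tan(61.7°) = 1.85
Z_in = Z_0·(Z_L + jZ_0·tanβl)/(Z_0 + jZ_L·tanβl)
     = 100·(287 + j185)/(100 + j532)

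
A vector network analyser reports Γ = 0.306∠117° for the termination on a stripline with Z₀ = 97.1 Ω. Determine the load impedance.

Z_L = Z_0·(1 + Γ)/(1 − Γ) = 97.1·(0.861 + j0.273)/(1.14 − j0.273)

Z_L ≈ 64.2 + j38.6 Ω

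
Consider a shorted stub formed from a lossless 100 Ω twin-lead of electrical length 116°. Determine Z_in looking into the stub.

tan(βl) = -2.05
For a shorted stub, Z_in = jZ_0·tan(βl)

Z_in ≈ −j205 Ω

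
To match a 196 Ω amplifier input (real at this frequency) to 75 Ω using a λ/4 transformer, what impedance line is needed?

Z_qwt = √(Z_0·R_L) = √(75 × 196) = √14700

Z_qwt ≈ 121 Ω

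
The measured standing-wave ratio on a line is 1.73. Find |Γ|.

|Γ| ≈ 0.267

|Γ| = (S − 1)/(S + 1) = (1.73 − 1)/(1.73 + 1) = 0.73/2.73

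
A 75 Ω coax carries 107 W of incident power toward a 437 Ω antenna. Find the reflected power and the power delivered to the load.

P_reflected ≈ 53.5 W; P_delivered ≈ 53.5 W

Γ = (437 − 75)/(437 + 75) = 0.707
|Γ|² = 0.5
P_refl = |Γ|²·P_inc = 53.5 W, P_del = (1 − |Γ|²)·P_inc = 53.5 W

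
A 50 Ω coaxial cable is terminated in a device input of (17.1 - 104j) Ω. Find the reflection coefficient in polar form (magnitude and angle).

Γ ≈ 0.881 ∠ -50.4°

Γ = (Z_L − Z_0)/(Z_L + Z_0) = (-32.9 − j104)/(67.1 − j104)
|Γ| = 109/124 = 0.881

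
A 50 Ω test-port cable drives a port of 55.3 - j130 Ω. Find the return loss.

RL ≈ 2.18 dB

Γ = (5.3 − j130)/(105.3 − j130), |Γ| = 0.778
RL = −20·log₁₀|Γ| = −20·log₁₀(0.778)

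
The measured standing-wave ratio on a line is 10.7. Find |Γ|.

|Γ| = (S − 1)/(S + 1) = (10.7 − 1)/(10.7 + 1) = 9.7/11.7

|Γ| ≈ 0.829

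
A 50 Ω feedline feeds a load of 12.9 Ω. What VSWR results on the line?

Γ = (12.9 − 50)/(12.9 + 50) = -0.59
VSWR = (1 + 0.59)/(1 − 0.59)

VSWR ≈ 3.88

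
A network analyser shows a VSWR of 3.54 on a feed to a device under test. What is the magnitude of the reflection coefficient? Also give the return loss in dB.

|Γ| ≈ 0.559; return loss ≈ 5.04 dB

|Γ| = (S − 1)/(S + 1) = (3.54 − 1)/(3.54 + 1) = 2.54/4.54
RL = −20·log₁₀|Γ| = −20·log₁₀(0.559)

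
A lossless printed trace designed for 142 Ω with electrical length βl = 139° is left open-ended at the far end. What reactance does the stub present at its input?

tan(βl) = -0.869
For an open-ended stub, Z_in = −jZ_0·cot(βl) = −jZ_0/tan(βl)

X_in ≈ 163 Ω (inductive)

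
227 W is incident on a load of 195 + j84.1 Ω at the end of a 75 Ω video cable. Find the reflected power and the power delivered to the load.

|Γ| = |(120 + j84.1)/(270 + j84.1)| = 0.518
|Γ|² = 0.269
P_refl = |Γ|²·P_inc = 60.9 W, P_del = (1 − |Γ|²)·P_inc = 166 W

P_reflected ≈ 60.9 W; P_delivered ≈ 166 W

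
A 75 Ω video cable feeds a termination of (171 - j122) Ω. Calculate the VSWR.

Γ = (Z_L − Z_0)/(Z_L + Z_0) = (96 − j122)/(246 − j122)
|Γ| = 155/275 = 0.565
VSWR = (1 + |Γ|)/(1 − |Γ|) = 1.57/0.435

VSWR ≈ 3.6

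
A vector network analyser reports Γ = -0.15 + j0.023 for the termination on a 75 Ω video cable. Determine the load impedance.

Z_L ≈ 55.4 + j2.61 Ω

Z_L = Z_0·(1 + Γ)/(1 − Γ) = 75·(0.85 + j0.023)/(1.15 − j0.023)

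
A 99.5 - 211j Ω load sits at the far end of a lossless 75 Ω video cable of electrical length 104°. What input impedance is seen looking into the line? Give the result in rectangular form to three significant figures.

Z_in ≈ 12.7 + j43.2 Ω

tan(βl) = tan(104°) = -4.01
Z_in = Z_0·(Z_L + jZ_0·tanβl)/(Z_0 + jZ_L·tanβl)
     = 75·(99.5 − j512)/(-771 − j399)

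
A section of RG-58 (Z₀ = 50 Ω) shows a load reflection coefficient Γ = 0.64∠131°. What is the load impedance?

Z_L = Z_0·(1 + Γ)/(1 − Γ) = 50·(0.58 + j0.483)/(1.42 − j0.483)

Z_L ≈ 13.1 + j21.5 Ω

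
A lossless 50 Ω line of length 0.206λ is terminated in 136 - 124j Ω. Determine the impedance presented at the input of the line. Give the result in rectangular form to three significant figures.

βl = 2π × 0.206 = 74.2°
tan(βl) = tan(74.2°) = 3.52
Z_in = Z_0·(Z_L + jZ_0·tanβl)/(Z_0 + jZ_L·tanβl)
     = 50·(136 + j52.2)/(487 + j479)

Z_in ≈ 9.77 − j4.26 Ω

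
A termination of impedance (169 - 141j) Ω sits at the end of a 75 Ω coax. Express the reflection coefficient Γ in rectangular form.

Γ ≈ 0.539 − j0.266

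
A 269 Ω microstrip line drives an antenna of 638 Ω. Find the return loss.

RL ≈ 7.81 dB

Γ = (638 − 269)/(638 + 269) = 0.407
RL = −20·log₁₀|Γ| = −20·log₁₀(0.407)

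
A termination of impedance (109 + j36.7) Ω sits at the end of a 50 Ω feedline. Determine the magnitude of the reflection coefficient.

Γ = (Z_L − Z_0)/(Z_L + Z_0) = (59 + j36.7)/(159 + j36.7)
|Γ| = 69.5/163

|Γ| ≈ 0.426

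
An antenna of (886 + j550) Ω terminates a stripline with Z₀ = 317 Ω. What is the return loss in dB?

Γ = (569 + j550)/(1203 + j550), |Γ| = 0.598
RL = −20·log₁₀|Γ| = −20·log₁₀(0.598)

RL ≈ 4.46 dB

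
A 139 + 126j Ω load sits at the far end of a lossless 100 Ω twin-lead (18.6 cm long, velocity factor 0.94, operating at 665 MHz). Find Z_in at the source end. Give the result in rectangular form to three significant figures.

Z_in ≈ 62.2 + j79.7 Ω

λ = v/f = 0.94·c / 665 MHz = 0.424 m
βl = 2π·l/λ = 2π × 0.439 = 158°
tan(βl) = tan(158°) = -0.406
Z_in = Z_0·(Z_L + jZ_0·tanβl)/(Z_0 + jZ_L·tanβl)
     = 100·(139 + j85.4)/(151 − j56.4)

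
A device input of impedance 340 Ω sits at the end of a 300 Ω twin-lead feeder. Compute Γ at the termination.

Γ = (Z_L − Z_0)/(Z_L + Z_0) = (340 − 300)/(340 + 300) = 40/640

Γ = 0.0625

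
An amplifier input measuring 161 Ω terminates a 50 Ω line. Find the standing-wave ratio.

VSWR ≈ 3.22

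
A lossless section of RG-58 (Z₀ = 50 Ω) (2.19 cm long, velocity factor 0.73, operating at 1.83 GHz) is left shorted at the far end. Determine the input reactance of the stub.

λ = v/f = 0.73·c / 1.83 GHz = 0.12 m
βl = 2π·l/λ = 2π × 0.183 = 65.9°
tan(βl) = 2.23
For a shorted stub, Z_in = jZ_0·tan(βl)

X_in ≈ 112 Ω (inductive)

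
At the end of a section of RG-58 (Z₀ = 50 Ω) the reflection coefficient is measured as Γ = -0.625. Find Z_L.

Z_L = Z_0·(1 + Γ)/(1 − Γ) = 50·(0.375)/(1.62)

Z_L ≈ 11.5 Ω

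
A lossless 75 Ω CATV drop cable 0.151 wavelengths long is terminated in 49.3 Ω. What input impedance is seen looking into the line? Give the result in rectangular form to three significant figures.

Z_in ≈ 78.9 + j32.3 Ω

βl = 2π × 0.151 = 54.4°
tan(βl) = tan(54.4°) = 1.39
Z_in = Z_0·(Z_L + jZ_0·tanβl)/(Z_0 + jZ_L·tanβl)
     = 75·(49.3 + j105)/(75 + j68.8)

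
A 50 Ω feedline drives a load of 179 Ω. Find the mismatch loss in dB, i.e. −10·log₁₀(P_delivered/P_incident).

Γ = (179 − 50)/(179 + 50) = 0.563
|Γ|² = 0.317, so P_del/P_inc = 1 − |Γ|² = 0.683
ML = −10·log₁₀(1 − |Γ|²)

mismatch loss ≈ 1.66 dB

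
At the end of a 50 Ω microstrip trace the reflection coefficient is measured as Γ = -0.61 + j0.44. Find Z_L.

Z_L ≈ 7.8 + j15.8 Ω

Z_L = Z_0·(1 + Γ)/(1 − Γ) = 50·(0.39 + j0.44)/(1.61 − j0.44)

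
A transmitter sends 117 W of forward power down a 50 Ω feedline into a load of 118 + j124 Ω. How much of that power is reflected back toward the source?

P_reflected ≈ 53.7 W

|Γ| = |(68 + j124)/(168 + j124)| = 0.677
|Γ|² = 0.459
P_refl = |Γ|²·P_inc = 53.7 W, P_del = (1 − |Γ|²)·P_inc = 63.3 W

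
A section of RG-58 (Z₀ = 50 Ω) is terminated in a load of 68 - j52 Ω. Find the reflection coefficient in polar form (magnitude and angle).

Γ ≈ 0.427 ∠ -47.1°

Γ = (Z_L − Z_0)/(Z_L + Z_0) = (18 − j52)/(118 − j52)
|Γ| = 55/129 = 0.427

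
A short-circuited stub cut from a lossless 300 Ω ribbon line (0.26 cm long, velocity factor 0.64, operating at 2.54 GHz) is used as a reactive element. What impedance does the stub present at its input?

Z_in ≈ +j65.9 Ω

λ = v/f = 0.64·c / 2.54 GHz = 0.0756 m
βl = 2π·l/λ = 2π × 0.0344 = 12.4°
tan(βl) = 0.22
For a short-circuited stub, Z_in = jZ_0·tan(βl)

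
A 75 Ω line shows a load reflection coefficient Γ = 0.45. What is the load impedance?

Z_L = Z_0·(1 + Γ)/(1 − Γ) = 75·(1.45)/(0.55)

Z_L ≈ 198 Ω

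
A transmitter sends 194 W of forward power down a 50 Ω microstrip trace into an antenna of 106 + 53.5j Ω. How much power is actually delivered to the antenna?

|Γ| = |(56 + j53.5)/(156 + j53.5)| = 0.47
|Γ|² = 0.221
P_refl = |Γ|²·P_inc = 42.8 W, P_del = (1 − |Γ|²)·P_inc = 151 W

P_delivered ≈ 151 W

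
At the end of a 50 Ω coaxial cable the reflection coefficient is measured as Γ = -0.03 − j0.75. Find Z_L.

Z_L = Z_0·(1 + Γ)/(1 − Γ) = 50·(0.97 − j0.75)/(1.03 + j0.75)

Z_L ≈ 13.4 − j46.2 Ω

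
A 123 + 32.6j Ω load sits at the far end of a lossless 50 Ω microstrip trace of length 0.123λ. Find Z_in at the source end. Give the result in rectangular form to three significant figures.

βl = 2π × 0.123 = 44.3°
tan(βl) = tan(44.3°) = 0.975
Z_in = Z_0·(Z_L + jZ_0·tanβl)/(Z_0 + jZ_L·tanβl)
     = 50·(123 + j81.4)/(18.2 + j120)

Z_in ≈ 40.8 − j45.1 Ω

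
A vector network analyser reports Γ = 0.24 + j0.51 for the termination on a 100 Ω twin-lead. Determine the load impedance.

Z_L = Z_0·(1 + Γ)/(1 − Γ) = 100·(1.24 + j0.51)/(0.76 − j0.51)

Z_L ≈ 81.4 + j122 Ω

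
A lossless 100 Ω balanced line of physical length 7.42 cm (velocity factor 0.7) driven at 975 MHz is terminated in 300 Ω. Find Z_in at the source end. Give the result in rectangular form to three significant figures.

Z_in ≈ 46.2 + j57.1 Ω

λ = v/f = 0.7·c / 975 MHz = 0.215 m
βl = 2π·l/λ = 2π × 0.344 = 124°
tan(βl) = tan(124°) = -1.48
Z_in = Z_0·(Z_L + jZ_0·tanβl)/(Z_0 + jZ_L·tanβl)
     = 100·(300 − j148)/(100 − j444)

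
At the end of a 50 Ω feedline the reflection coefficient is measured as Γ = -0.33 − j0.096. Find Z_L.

Z_L ≈ 24.8 − j5.4 Ω

Z_L = Z_0·(1 + Γ)/(1 − Γ) = 50·(0.67 − j0.096)/(1.33 + j0.096)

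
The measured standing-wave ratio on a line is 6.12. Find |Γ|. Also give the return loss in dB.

|Γ| = (S − 1)/(S + 1) = (6.12 − 1)/(6.12 + 1) = 5.12/7.12
RL = −20·log₁₀|Γ| = −20·log₁₀(0.719)

|Γ| ≈ 0.719; return loss ≈ 2.86 dB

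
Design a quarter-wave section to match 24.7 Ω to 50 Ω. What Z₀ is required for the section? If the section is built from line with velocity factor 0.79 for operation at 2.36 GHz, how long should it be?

Z_qwt = √(Z_0·R_L) = √(50 × 24.7) = √1235
λ = 0.79·c/f = 0.1 m, so l = λ/4 = 0.0251 m

Z_qwt ≈ 35.1 Ω; length ≈ 2.51 cm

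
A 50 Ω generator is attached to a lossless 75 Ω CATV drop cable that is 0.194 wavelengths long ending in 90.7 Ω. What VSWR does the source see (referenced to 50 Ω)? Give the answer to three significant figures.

βl = 2π × 0.194 = 69.8°
tan(βl) = 2.72
Z_in = Z_0·(Z_L + jZ_0·tanβl)/(Z_0 + jZ_L·tanβl) = 64.4 − j7.97 Ω
Γ_s = (Z_in − Z_s)/(Z_in + Z_s) = (14.4 − j7.97)/(114 − j7.97), |Γ_s| = 0.144
VSWR = (1 + |Γ_s|)/(1 − |Γ_s|)

VSWR ≈ 1.34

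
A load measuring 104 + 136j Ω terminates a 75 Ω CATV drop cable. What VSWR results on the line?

Γ = (Z_L − Z_0)/(Z_L + Z_0) = (29 + j136)/(179 + j136)
|Γ| = 139/225 = 0.619
VSWR = (1 + |Γ|)/(1 − |Γ|) = 1.62/0.381

VSWR ≈ 4.24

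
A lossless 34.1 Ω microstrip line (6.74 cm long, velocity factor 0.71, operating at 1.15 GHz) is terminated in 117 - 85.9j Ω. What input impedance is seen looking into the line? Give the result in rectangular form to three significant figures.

Z_in ≈ 14.2 + j36.5 Ω

λ = v/f = 0.71·c / 1.15 GHz = 0.185 m
βl = 2π·l/λ = 2π × 0.364 = 131°
tan(βl) = tan(131°) = -1.15
Z_in = Z_0·(Z_L + jZ_0·tanβl)/(Z_0 + jZ_L·tanβl)
     = 34.1·(117 − j125)/(-64.7 − j135)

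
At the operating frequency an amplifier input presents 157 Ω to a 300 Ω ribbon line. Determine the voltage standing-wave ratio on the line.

For a purely resistive load, VSWR = R_L/Z_0 or Z_0/R_L (whichever > 1) = 300/157

VSWR ≈ 1.91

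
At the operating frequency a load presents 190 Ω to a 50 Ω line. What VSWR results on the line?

Γ = (190 − 50)/(190 + 50) = 0.583
VSWR = (1 + 0.583)/(1 − 0.583)

VSWR ≈ 3.8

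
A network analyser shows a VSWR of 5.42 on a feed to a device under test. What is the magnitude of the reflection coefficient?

|Γ| = (S − 1)/(S + 1) = (5.42 − 1)/(5.42 + 1) = 4.42/6.42

|Γ| ≈ 0.688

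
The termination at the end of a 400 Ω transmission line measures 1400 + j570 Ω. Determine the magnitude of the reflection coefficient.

|Γ| ≈ 0.61

Γ = (Z_L − Z_0)/(Z_L + Z_0) = (1000 + j570)/(1800 + j570)
|Γ| = 1150/1890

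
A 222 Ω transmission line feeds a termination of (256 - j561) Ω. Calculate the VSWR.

Γ = (Z_L − Z_0)/(Z_L + Z_0) = (34 − j561)/(478 − j561)
|Γ| = 562/737 = 0.763
VSWR = (1 + |Γ|)/(1 − |Γ|) = 1.76/0.237

VSWR ≈ 7.42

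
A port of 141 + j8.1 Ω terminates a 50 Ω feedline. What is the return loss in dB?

RL ≈ 6.41 dB

Γ = (91 + j8.1)/(191 + j8.1), |Γ| = 0.478
RL = −20·log₁₀|Γ| = −20·log₁₀(0.478)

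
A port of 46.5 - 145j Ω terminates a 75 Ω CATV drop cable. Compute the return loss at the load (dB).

RL ≈ 2.15 dB

Γ = (-28.5 − j145)/(121.5 − j145), |Γ| = 0.781
RL = −20·log₁₀|Γ| = −20·log₁₀(0.781)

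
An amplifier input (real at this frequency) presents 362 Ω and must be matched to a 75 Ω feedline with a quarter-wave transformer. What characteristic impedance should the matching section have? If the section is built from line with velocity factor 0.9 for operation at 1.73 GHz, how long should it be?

Z_qwt ≈ 165 Ω; length ≈ 3.9 cm

Z_qwt = √(Z_0·R_L) = √(75 × 362) = √27150
λ = 0.9·c/f = 0.156 m, so l = λ/4 = 0.039 m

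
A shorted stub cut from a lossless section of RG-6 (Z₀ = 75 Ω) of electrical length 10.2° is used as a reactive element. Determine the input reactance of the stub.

tan(βl) = 0.18
For a shorted stub, Z_in = jZ_0·tan(βl)

X_in ≈ 13.5 Ω (inductive)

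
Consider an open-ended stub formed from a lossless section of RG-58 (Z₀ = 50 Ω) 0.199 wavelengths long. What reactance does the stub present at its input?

βl = 2π × 0.199 = 71.6°
tan(βl) = 3.01
For an open-ended stub, Z_in = −jZ_0·cot(βl) = −jZ_0/tan(βl)

X_in ≈ -16.6 Ω (capacitive)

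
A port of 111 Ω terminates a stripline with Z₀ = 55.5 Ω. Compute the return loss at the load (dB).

RL ≈ 9.54 dB

Γ = (111 − 55.5)/(111 + 55.5) = 0.333
RL = −20·log₁₀|Γ| = −20·log₁₀(0.333)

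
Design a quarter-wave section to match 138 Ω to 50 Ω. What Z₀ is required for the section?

Z_qwt ≈ 83.1 Ω

Z_qwt = √(Z_0·R_L) = √(50 × 138) = √6900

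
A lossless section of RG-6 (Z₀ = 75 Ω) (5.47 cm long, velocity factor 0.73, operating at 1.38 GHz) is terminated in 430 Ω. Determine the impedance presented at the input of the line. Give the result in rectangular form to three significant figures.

λ = v/f = 0.73·c / 1.38 GHz = 0.159 m
βl = 2π·l/λ = 2π × 0.345 = 124°
tan(βl) = tan(124°) = -1.48
Z_in = Z_0·(Z_L + jZ_0·tanβl)/(Z_0 + jZ_L·tanβl)
     = 75·(430 − j111)/(75 − j635)

Z_in ≈ 18.8 + j48.5 Ω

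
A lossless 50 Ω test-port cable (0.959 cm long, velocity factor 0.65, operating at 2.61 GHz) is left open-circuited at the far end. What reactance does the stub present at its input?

λ = v/f = 0.65·c / 2.61 GHz = 0.0747 m
βl = 2π·l/λ = 2π × 0.128 = 46.2°
tan(βl) = 1.04
For an open-circuited stub, Z_in = −jZ_0·cot(βl) = −jZ_0/tan(βl)

X_in ≈ -47.9 Ω (capacitive)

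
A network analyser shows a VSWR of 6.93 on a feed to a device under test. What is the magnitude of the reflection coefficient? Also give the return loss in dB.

|Γ| ≈ 0.748; return loss ≈ 2.52 dB

|Γ| = (S − 1)/(S + 1) = (6.93 − 1)/(6.93 + 1) = 5.93/7.93
RL = −20·log₁₀|Γ| = −20·log₁₀(0.748)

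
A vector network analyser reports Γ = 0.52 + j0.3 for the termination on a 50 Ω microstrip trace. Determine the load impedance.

Z_L ≈ 99.8 + j93.6 Ω

Z_L = Z_0·(1 + Γ)/(1 − Γ) = 50·(1.52 + j0.3)/(0.48 − j0.3)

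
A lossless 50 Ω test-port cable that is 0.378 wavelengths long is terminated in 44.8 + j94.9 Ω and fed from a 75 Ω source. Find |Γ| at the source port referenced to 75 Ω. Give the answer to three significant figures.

|Γ| ≈ 0.781

βl = 2π × 0.378 = 136°
tan(βl) = -0.963
Z_in = Z_0·(Z_L + jZ_0·tanβl)/(Z_0 + jZ_L·tanβl) = 9.88 + j19.5 Ω
Γ_s = (Z_in − Z_s)/(Z_in + Z_s) = (-65.1 + j19.5)/(84.9 + j19.5), |Γ_s| = 0.781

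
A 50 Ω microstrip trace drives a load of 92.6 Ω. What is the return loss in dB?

RL ≈ 10.5 dB

Γ = (92.6 − 50)/(92.6 + 50) = 0.299
RL = −20·log₁₀|Γ| = −20·log₁₀(0.299)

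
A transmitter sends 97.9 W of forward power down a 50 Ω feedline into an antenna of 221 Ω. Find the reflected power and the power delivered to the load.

Γ = (221 − 50)/(221 + 50) = 0.631
|Γ|² = 0.398
P_refl = |Γ|²·P_inc = 39 W, P_del = (1 − |Γ|²)·P_inc = 58.9 W

P_reflected ≈ 39 W; P_delivered ≈ 58.9 W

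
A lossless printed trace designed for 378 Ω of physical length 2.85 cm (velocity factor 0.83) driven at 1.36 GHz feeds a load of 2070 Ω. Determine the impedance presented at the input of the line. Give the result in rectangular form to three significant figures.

λ = v/f = 0.83·c / 1.36 GHz = 0.183 m
βl = 2π·l/λ = 2π × 0.156 = 56°
tan(βl) = tan(56°) = 1.48
Z_in = Z_0·(Z_L + jZ_0·tanβl)/(Z_0 + jZ_L·tanβl)
     = 378·(2070 + j561)/(378 + j3070)

Z_in ≈ 98.8 − j242 Ω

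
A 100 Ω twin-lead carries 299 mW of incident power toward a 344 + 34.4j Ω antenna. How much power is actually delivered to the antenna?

|Γ| = |(244 + j34.4)/(444 + j34.4)| = 0.553
|Γ|² = 0.306
P_refl = |Γ|²·P_inc = 91.5 mW, P_del = (1 − |Γ|²)·P_inc = 207 mW

P_delivered ≈ 207 mW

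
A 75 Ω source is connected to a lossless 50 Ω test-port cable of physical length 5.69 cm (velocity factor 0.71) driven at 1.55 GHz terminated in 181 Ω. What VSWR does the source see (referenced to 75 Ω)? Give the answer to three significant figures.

λ = v/f = 0.71·c / 1.55 GHz = 0.137 m
βl = 2π·l/λ = 2π × 0.414 = 149°
tan(βl) = -0.599
Z_in = Z_0·(Z_L + jZ_0·tanβl)/(Z_0 + jZ_L·tanβl) = 43.1 + j63.6 Ω
Γ_s = (Z_in − Z_s)/(Z_in + Z_s) = (-31.9 + j63.6)/(118 + j63.6), |Γ_s| = 0.53
VSWR = (1 + |Γ_s|)/(1 − |Γ_s|)

VSWR ≈ 3.26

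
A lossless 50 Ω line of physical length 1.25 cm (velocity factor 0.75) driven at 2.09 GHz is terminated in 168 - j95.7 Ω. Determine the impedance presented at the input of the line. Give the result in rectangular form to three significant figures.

Z_in ≈ 18.5 − j39.3 Ω

λ = v/f = 0.75·c / 2.09 GHz = 0.108 m
βl = 2π·l/λ = 2π × 0.116 = 41.8°
tan(βl) = tan(41.8°) = 0.894
Z_in = Z_0·(Z_L + jZ_0·tanβl)/(Z_0 + jZ_L·tanβl)
     = 50·(168 − j51)/(136 + j150)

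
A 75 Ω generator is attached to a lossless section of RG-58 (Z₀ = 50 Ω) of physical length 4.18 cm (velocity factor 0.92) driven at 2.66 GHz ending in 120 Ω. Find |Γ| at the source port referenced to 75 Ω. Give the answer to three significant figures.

λ = v/f = 0.92·c / 2.66 GHz = 0.104 m
βl = 2π·l/λ = 2π × 0.403 = 145°
tan(βl) = -0.699
Z_in = Z_0·(Z_L + jZ_0·tanβl)/(Z_0 + jZ_L·tanβl) = 46.8 + j43.6 Ω
Γ_s = (Z_in − Z_s)/(Z_in + Z_s) = (-28.2 + j43.6)/(122 + j43.6), |Γ_s| = 0.401

|Γ| ≈ 0.401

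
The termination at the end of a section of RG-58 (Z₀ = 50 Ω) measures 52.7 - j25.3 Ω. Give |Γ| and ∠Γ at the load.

Γ = (Z_L − Z_0)/(Z_L + Z_0) = (2.7 − j25.3)/(102.7 − j25.3)
|Γ| = 25.4/106 = 0.241

Γ ≈ 0.241 ∠ -70.1°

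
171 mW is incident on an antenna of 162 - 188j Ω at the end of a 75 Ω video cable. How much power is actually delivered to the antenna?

P_delivered ≈ 90.8 mW

|Γ| = |(87 − j188)/(237 − j188)| = 0.685
|Γ|² = 0.469
P_refl = |Γ|²·P_inc = 80.2 mW, P_del = (1 − |Γ|²)·P_inc = 90.8 mW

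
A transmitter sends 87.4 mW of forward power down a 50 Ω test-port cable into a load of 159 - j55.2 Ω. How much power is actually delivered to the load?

|Γ| = |(109 − j55.2)/(209 − j55.2)| = 0.565
|Γ|² = 0.319
P_refl = |Γ|²·P_inc = 27.9 mW, P_del = (1 − |Γ|²)·P_inc = 59.5 mW

P_delivered ≈ 59.5 mW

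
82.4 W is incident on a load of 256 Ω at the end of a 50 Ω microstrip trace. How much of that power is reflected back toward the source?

P_reflected ≈ 37.3 W

Γ = (256 − 50)/(256 + 50) = 0.673
|Γ|² = 0.453
P_refl = |Γ|²·P_inc = 37.3 W, P_del = (1 − |Γ|²)·P_inc = 45.1 W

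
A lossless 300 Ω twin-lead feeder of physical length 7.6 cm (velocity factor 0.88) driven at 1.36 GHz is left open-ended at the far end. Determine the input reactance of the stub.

X_in ≈ 370 Ω (inductive)

λ = v/f = 0.88·c / 1.36 GHz = 0.194 m
βl = 2π·l/λ = 2π × 0.392 = 141°
tan(βl) = -0.811
For an open-ended stub, Z_in = −jZ_0·cot(βl) = −jZ_0/tan(βl)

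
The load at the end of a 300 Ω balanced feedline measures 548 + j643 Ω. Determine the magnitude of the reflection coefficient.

|Γ| ≈ 0.648

Γ = (Z_L − Z_0)/(Z_L + Z_0) = (248 + j643)/(848 + j643)
|Γ| = 689/1060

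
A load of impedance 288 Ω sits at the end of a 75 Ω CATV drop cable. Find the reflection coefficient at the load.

Γ = 0.587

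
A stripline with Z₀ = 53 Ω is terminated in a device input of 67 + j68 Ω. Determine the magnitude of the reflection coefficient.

|Γ| ≈ 0.503

Γ = (Z_L − Z_0)/(Z_L + Z_0) = (14 + j68)/(120 + j68)
|Γ| = 69.4/138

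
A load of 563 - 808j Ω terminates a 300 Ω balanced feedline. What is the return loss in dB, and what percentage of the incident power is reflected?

Γ = (263 − j808)/(863 − j808), |Γ| = 0.719
RL = −20·log₁₀(0.719) = 2.87 dB
P_refl/P_inc = |Γ|² = 0.517

RL ≈ 2.87 dB; 51.7% of incident power reflected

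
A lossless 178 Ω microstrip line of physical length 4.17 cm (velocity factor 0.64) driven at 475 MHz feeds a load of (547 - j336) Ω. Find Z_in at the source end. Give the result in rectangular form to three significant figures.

Z_in ≈ 76 − j156 Ω

λ = v/f = 0.64·c / 475 MHz = 0.404 m
βl = 2π·l/λ = 2π × 0.103 = 37.1°
tan(βl) = tan(37.1°) = 0.757
Z_in = Z_0·(Z_L + jZ_0·tanβl)/(Z_0 + jZ_L·tanβl)
     = 178·(547 − j201)/(432 + j414)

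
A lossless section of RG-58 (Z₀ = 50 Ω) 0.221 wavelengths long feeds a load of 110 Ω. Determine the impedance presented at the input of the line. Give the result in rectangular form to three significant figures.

Z_in ≈ 23.3 − j7.26 Ω

βl = 2π × 0.221 = 79.6°
tan(βl) = tan(79.6°) = 5.43
Z_in = Z_0·(Z_L + jZ_0·tanβl)/(Z_0 + jZ_L·tanβl)
     = 50·(110 + j271)/(50 + j597)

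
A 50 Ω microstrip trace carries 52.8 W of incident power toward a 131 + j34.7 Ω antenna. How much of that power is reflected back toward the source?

|Γ| = |(81 + j34.7)/(181 + j34.7)| = 0.478
|Γ|² = 0.229
P_refl = |Γ|²·P_inc = 12.1 W, P_del = (1 − |Γ|²)·P_inc = 40.7 W

P_reflected ≈ 12.1 W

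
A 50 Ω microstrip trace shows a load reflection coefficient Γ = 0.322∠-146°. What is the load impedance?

Z_L ≈ 27.4 − j11 Ω

Z_L = Z_0·(1 + Γ)/(1 − Γ) = 50·(0.733 − j0.18)/(1.27 + j0.18)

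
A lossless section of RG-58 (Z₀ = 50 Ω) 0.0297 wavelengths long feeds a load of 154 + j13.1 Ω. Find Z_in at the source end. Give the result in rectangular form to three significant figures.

Z_in ≈ 128 − j54.9 Ω

βl = 2π × 0.0297 = 10.7°
tan(βl) = tan(10.7°) = 0.189
Z_in = Z_0·(Z_L + jZ_0·tanβl)/(Z_0 + jZ_L·tanβl)
     = 50·(154 + j22.5)/(47.5 + j29.1)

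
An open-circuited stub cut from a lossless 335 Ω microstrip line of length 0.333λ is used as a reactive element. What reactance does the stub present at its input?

X_in ≈ 192 Ω (inductive)

βl = 2π × 0.333 = 120°
tan(βl) = -1.74
For an open-circuited stub, Z_in = −jZ_0·cot(βl) = −jZ_0/tan(βl)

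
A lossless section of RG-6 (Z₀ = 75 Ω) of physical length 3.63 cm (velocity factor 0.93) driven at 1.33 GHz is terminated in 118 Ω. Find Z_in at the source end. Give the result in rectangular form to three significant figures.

Z_in ≈ 54.7 − j21.1 Ω

λ = v/f = 0.93·c / 1.33 GHz = 0.21 m
βl = 2π·l/λ = 2π × 0.173 = 62.3°
tan(βl) = tan(62.3°) = 1.9
Z_in = Z_0·(Z_L + jZ_0·tanβl)/(Z_0 + jZ_L·tanβl)
     = 75·(118 + j143)/(75 + j225)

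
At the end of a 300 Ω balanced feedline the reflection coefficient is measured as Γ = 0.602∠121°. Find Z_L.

Z_L = Z_0·(1 + Γ)/(1 − Γ) = 300·(0.69 + j0.516)/(1.31 − j0.516)

Z_L ≈ 96.5 + j156 Ω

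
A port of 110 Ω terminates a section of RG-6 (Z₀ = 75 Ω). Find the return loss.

Γ = (110 − 75)/(110 + 75) = 0.189
RL = −20·log₁₀|Γ| = −20·log₁₀(0.189)

RL ≈ 14.5 dB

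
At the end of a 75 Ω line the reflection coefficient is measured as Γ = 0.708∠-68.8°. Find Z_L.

Z_L = Z_0·(1 + Γ)/(1 − Γ) = 75·(1.26 − j0.66)/(0.744 + j0.66)

Z_L ≈ 37.8 − j100 Ω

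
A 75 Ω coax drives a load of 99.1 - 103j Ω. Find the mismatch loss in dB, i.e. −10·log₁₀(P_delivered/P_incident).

mismatch loss ≈ 1.39 dB

Γ = (24.1 − j103)/(174.1 − j103), |Γ| = 0.523
|Γ|² = 0.273, so P_del/P_inc = 1 − |Γ|² = 0.727
ML = −10·log₁₀(1 − |Γ|²)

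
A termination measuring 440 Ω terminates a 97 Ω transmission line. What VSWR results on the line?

VSWR ≈ 4.54

Γ = (440 − 97)/(440 + 97) = 0.639
VSWR = (1 + 0.639)/(1 − 0.639)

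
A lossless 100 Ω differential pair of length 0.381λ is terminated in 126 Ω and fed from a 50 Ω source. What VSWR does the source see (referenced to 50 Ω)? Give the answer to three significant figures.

VSWR ≈ 2.12

βl = 2π × 0.381 = 137°
tan(βl) = -0.927
Z_in = Z_0·(Z_L + jZ_0·tanβl)/(Z_0 + jZ_L·tanβl) = 99.1 + j23 Ω
Γ_s = (Z_in − Z_s)/(Z_in + Z_s) = (49.1 + j23)/(149 + j23), |Γ_s| = 0.359
VSWR = (1 + |Γ_s|)/(1 − |Γ_s|)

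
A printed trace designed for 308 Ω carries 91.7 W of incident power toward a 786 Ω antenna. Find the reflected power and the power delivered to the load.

Γ = (786 − 308)/(786 + 308) = 0.437
|Γ|² = 0.191
P_refl = |Γ|²·P_inc = 17.5 W, P_del = (1 − |Γ|²)·P_inc = 74.2 W

P_reflected ≈ 17.5 W; P_delivered ≈ 74.2 W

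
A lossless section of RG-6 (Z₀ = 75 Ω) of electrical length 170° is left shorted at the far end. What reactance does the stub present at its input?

X_in ≈ -13.2 Ω (capacitive)

tan(βl) = -0.176
For a shorted stub, Z_in = jZ_0·tan(βl)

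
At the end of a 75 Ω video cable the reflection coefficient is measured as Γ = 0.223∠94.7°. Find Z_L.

Z_L ≈ 65.6 + j30.7 Ω

Z_L = Z_0·(1 + Γ)/(1 − Γ) = 75·(0.982 + j0.222)/(1.02 − j0.222)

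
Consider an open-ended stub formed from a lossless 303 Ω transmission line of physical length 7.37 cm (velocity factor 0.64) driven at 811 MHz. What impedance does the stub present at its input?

λ = v/f = 0.64·c / 811 MHz = 0.237 m
βl = 2π·l/λ = 2π × 0.311 = 112°
tan(βl) = -2.47
For an open-ended stub, Z_in = −jZ_0·cot(βl) = −jZ_0/tan(βl)

Z_in ≈ +j123 Ω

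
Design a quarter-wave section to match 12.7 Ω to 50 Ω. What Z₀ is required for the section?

Z_qwt = √(Z_0·R_L) = √(50 × 12.7) = √635

Z_qwt ≈ 25.2 Ω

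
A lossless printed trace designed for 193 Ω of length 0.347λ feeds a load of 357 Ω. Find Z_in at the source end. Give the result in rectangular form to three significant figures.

Z_in ≈ 136 + j83.5 Ω

βl = 2π × 0.347 = 125°
tan(βl) = tan(125°) = -1.43
Z_in = Z_0·(Z_L + jZ_0·tanβl)/(Z_0 + jZ_L·tanβl)
     = 193·(357 − j276)/(193 − j511)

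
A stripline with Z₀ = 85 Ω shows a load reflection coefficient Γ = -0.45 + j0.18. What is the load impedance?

Z_L = Z_0·(1 + Γ)/(1 − Γ) = 85·(0.55 + j0.18)/(1.45 − j0.18)

Z_L ≈ 30.5 + j14.3 Ω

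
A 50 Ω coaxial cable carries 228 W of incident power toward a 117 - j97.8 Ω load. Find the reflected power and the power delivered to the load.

|Γ| = |(67 − j97.8)/(167 − j97.8)| = 0.613
|Γ|² = 0.375
P_refl = |Γ|²·P_inc = 85.6 W, P_del = (1 − |Γ|²)·P_inc = 142 W

P_reflected ≈ 85.6 W; P_delivered ≈ 142 W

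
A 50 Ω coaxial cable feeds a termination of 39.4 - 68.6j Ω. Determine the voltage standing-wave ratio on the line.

Γ = (Z_L − Z_0)/(Z_L + Z_0) = (-10.6 − j68.6)/(89.4 − j68.6)
|Γ| = 69.4/113 = 0.616
VSWR = (1 + |Γ|)/(1 − |Γ|) = 1.62/0.384

VSWR ≈ 4.21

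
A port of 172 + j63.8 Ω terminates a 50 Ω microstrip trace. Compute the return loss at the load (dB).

Γ = (122 + j63.8)/(222 + j63.8), |Γ| = 0.596
RL = −20·log₁₀|Γ| = −20·log₁₀(0.596)

RL ≈ 4.49 dB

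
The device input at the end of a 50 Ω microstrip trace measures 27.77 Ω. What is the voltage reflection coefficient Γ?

Γ = (Z_L − Z_0)/(Z_L + Z_0) = (27.77 − 50)/(27.77 + 50) = -22.23/77.77

Γ = -0.286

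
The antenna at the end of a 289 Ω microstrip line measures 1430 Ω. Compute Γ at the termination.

Γ = 0.664

Γ = (Z_L − Z_0)/(Z_L + Z_0) = (1430 − 289)/(1430 + 289) = 1141/1719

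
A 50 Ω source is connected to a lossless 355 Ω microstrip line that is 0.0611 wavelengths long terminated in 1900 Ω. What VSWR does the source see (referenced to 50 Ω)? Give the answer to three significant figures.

βl = 2π × 0.0611 = 22°
tan(βl) = 0.404
Z_in = Z_0·(Z_L + jZ_0·tanβl)/(Z_0 + jZ_L·tanβl) = 389 − j699 Ω
Γ_s = (Z_in − Z_s)/(Z_in + Z_s) = (339 − j699)/(439 − j699), |Γ_s| = 0.941
VSWR = (1 + |Γ_s|)/(1 − |Γ_s|)

VSWR ≈ 33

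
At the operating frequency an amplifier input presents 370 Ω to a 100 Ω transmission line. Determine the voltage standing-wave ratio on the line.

VSWR ≈ 3.7

Γ = (370 − 100)/(370 + 100) = 0.574
VSWR = (1 + 0.574)/(1 − 0.574)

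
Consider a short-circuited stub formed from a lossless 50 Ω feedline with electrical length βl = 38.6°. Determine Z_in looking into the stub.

Z_in ≈ +j39.9 Ω

tan(βl) = 0.798
For a short-circuited stub, Z_in = jZ_0·tan(βl)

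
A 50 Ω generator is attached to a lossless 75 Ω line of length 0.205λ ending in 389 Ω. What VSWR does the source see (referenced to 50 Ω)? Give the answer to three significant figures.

VSWR ≈ 3.81

βl = 2π × 0.205 = 73.8°
tan(βl) = 3.44
Z_in = Z_0·(Z_L + jZ_0·tanβl)/(Z_0 + jZ_L·tanβl) = 15.6 − j20.9 Ω
Γ_s = (Z_in − Z_s)/(Z_in + Z_s) = (-34.4 − j20.9)/(65.6 − j20.9), |Γ_s| = 0.584
VSWR = (1 + |Γ_s|)/(1 − |Γ_s|)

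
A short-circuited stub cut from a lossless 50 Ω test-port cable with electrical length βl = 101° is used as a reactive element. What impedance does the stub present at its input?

Z_in ≈ −j257 Ω

tan(βl) = -5.14
For a short-circuited stub, Z_in = jZ_0·tan(βl)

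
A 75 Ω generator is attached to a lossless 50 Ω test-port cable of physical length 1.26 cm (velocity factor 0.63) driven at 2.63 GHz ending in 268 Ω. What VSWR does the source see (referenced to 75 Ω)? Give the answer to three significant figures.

VSWR ≈ 7.14

λ = v/f = 0.63·c / 2.63 GHz = 0.0719 m
βl = 2π·l/λ = 2π × 0.175 = 63.1°
tan(βl) = 1.97
Z_in = Z_0·(Z_L + jZ_0·tanβl)/(Z_0 + jZ_L·tanβl) = 11.6 − j24.2 Ω
Γ_s = (Z_in − Z_s)/(Z_in + Z_s) = (-63.4 − j24.2)/(86.6 − j24.2), |Γ_s| = 0.754
VSWR = (1 + |Γ_s|)/(1 − |Γ_s|)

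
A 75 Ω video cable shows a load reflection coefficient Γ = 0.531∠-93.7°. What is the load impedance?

Z_L = Z_0·(1 + Γ)/(1 − Γ) = 75·(0.966 − j0.53)/(1.03 + j0.53)

Z_L ≈ 39.9 − j58.9 Ω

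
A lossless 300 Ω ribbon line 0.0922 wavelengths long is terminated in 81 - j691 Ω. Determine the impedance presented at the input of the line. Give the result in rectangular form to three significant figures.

βl = 2π × 0.0922 = 33.2°
tan(βl) = tan(33.2°) = 0.654
Z_in = Z_0·(Z_L + jZ_0·tanβl)/(Z_0 + jZ_L·tanβl)
     = 300·(81 − j495)/(752 + j53)

Z_in ≈ 18.3 − j199 Ω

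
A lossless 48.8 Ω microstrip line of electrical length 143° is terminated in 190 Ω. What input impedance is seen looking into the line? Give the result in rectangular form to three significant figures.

Z_in ≈ 31 + j54.2 Ω

tan(βl) = tan(143°) = -0.754
Z_in = Z_0·(Z_L + jZ_0·tanβl)/(Z_0 + jZ_L·tanβl)
     = 48.8·(190 − j36.8)/(48.8 − j143)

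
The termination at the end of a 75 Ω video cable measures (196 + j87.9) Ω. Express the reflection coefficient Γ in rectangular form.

Γ ≈ 0.499 + j0.162

Γ = (Z_L − Z_0)/(Z_L + Z_0) = (121 + j87.9)/(271 + j87.9)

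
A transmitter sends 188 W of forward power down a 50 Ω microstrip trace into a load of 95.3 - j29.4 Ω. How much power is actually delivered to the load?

|Γ| = |(45.3 − j29.4)/(145.3 − j29.4)| = 0.364
|Γ|² = 0.133
P_refl = |Γ|²·P_inc = 24.9 W, P_del = (1 − |Γ|²)·P_inc = 163 W

P_delivered ≈ 163 W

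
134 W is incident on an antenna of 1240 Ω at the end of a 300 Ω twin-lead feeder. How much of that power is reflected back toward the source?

P_reflected ≈ 49.9 W

Γ = (1240 − 300)/(1240 + 300) = 0.61
|Γ|² = 0.373
P_refl = |Γ|²·P_inc = 49.9 W, P_del = (1 − |Γ|²)·P_inc = 84.1 W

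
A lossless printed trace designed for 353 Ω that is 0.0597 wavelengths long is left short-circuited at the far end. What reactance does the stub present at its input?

X_in ≈ 139 Ω (inductive)

βl = 2π × 0.0597 = 21.5°
tan(βl) = 0.394
For a short-circuited stub, Z_in = jZ_0·tan(βl)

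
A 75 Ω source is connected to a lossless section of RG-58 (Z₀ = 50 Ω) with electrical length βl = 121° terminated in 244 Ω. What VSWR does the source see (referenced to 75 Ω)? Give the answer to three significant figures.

tan(βl) = -1.66
Z_in = Z_0·(Z_L + jZ_0·tanβl)/(Z_0 + jZ_L·tanβl) = 13.7 + j28.4 Ω
Γ_s = (Z_in − Z_s)/(Z_in + Z_s) = (-61.3 + j28.4)/(88.7 + j28.4), |Γ_s| = 0.725
VSWR = (1 + |Γ_s|)/(1 − |Γ_s|)

VSWR ≈ 6.26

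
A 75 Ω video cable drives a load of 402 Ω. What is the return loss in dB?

Γ = (402 − 75)/(402 + 75) = 0.686
RL = −20·log₁₀|Γ| = −20·log₁₀(0.686)

RL ≈ 3.28 dB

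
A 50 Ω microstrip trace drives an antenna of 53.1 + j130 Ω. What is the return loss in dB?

Γ = (3.1 + j130)/(103.1 + j130), |Γ| = 0.784
RL = −20·log₁₀|Γ| = −20·log₁₀(0.784)

RL ≈ 2.12 dB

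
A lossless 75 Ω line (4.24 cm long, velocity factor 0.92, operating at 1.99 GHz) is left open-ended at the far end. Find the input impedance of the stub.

Z_in ≈ +j27.4 Ω

λ = v/f = 0.92·c / 1.99 GHz = 0.139 m
βl = 2π·l/λ = 2π × 0.306 = 110°
tan(βl) = -2.74
For an open-ended stub, Z_in = −jZ_0·cot(βl) = −jZ_0/tan(βl)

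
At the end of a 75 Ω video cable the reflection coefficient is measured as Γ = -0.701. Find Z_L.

Z_L = Z_0·(1 + Γ)/(1 − Γ) = 75·(0.299)/(1.7)

Z_L ≈ 13.2 Ω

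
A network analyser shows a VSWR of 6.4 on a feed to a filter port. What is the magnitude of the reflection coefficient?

|Γ| = (S − 1)/(S + 1) = (6.4 − 1)/(6.4 + 1) = 5.4/7.4

|Γ| ≈ 0.73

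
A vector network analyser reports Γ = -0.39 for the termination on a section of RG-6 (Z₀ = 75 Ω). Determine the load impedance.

Z_L ≈ 32.9 Ω

Z_L = Z_0·(1 + Γ)/(1 − Γ) = 75·(0.61)/(1.39)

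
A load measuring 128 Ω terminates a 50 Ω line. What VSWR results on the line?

VSWR ≈ 2.56

Γ = (128 − 50)/(128 + 50) = 0.438
VSWR = (1 + 0.438)/(1 − 0.438)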